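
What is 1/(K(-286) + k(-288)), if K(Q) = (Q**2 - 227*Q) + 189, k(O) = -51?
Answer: 1/146856 ≈ 6.8094e-6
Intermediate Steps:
K(Q) = 189 + Q**2 - 227*Q
1/(K(-286) + k(-288)) = 1/((189 + (-286)**2 - 227*(-286)) - 51) = 1/((189 + 81796 + 64922) - 51) = 1/(146907 - 51) = 1/146856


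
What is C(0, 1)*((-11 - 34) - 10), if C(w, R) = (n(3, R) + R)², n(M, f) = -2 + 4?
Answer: -495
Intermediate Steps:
n(M, f) = 2
C(w, R) = (2 + R)²
C(0, 1)*((-11 - 34) - 10) = (2 + 1)²*((-11 - 34) - 10) = 3²*(-45 - 10) = 9*(-55) = -495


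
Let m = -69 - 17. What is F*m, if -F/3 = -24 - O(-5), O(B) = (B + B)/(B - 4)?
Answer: -19436/3 ≈ -6478.7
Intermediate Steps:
O(B) = 2*B/(-4 + B) (O(B) = (2*B)/(-4 + B) = 2*B/(-4 + B))
m = -86
F = 226/3 (F = -3*(-24 - 2*(-5)/(-4 - 5)) = -3*(-24 - 2*(-5)/(-9)) = -3*(-24 - 2*(-5)*(-1)/9) = -3*(-24 - 1*10/9) = -3*(-24 - 10/9) = -3*(-226/9) = 226/3 ≈ 75.333)
F*m = (226/3)*(-86) = -19436/3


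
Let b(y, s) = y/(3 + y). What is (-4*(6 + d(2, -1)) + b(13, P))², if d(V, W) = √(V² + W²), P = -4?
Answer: 158121/256 + 371*√5/2 ≈ 1032.5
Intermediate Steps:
(-4*(6 + d(2, -1)) + b(13, P))² = (-4*(6 + √(2² + (-1)²)) + 13/(3 + 13))² = (-4*(6 + √(4 + 1)) + 13/16)² = (-4*(6 + √5) + 13*(1/16))² = ((-24 - 4*√5) + 13/16)² = (-371/16 - 4*√5)²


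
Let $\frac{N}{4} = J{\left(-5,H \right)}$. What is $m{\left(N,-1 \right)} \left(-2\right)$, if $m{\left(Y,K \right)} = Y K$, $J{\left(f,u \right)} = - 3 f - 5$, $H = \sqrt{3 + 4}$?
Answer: $80$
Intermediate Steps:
$H = \sqrt{7} \approx 2.6458$
$J{\left(f,u \right)} = -5 - 3 f$
$N = 40$ ($N = 4 \left(-5 - -15\right) = 4 \left(-5 + 15\right) = 4 \cdot 10 = 40$)
$m{\left(Y,K \right)} = K Y$
$m{\left(N,-1 \right)} \left(-2\right) = \left(-1\right) 40 \left(-2\right) = \left(-40\right) \left(-2\right) = 80$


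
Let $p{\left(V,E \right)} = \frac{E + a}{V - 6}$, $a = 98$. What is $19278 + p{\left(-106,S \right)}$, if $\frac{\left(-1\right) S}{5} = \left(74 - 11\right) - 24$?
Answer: $\frac{2159233}{112} \approx 19279.0$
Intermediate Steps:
$S = -195$ ($S = - 5 \left(\left(74 - 11\right) - 24\right) = - 5 \left(63 - 24\right) = \left(-5\right) 39 = -195$)
$p{\left(V,E \right)} = \frac{98 + E}{-6 + V}$ ($p{\left(V,E \right)} = \frac{E + 98}{V - 6} = \frac{98 + E}{-6 + V}$)
$19278 + p{\left(-106,S \right)} = 19278 + \frac{98 - 195}{-6 - 106} = 19278 + \frac{1}{-112} \left(-97\right) = 19278 - - \frac{97}{112} = 19278 + \frac{97}{112} = \frac{2159233}{112}$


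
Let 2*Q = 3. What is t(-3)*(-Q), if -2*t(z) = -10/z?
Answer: 5/2 ≈ 2.5000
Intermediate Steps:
t(z) = 5/z (t(z) = -(-5)/z = 5/z)
Q = 3/2 (Q = (½)*3 = 3/2 ≈ 1.5000)
t(-3)*(-Q) = (5/(-3))*(-1*3/2) = (5*(-⅓))*(-3/2) = -5/3*(-3/2) = 5/2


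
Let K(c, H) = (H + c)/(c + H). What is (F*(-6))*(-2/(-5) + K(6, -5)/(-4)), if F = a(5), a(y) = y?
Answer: -9/2 ≈ -4.5000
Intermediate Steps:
K(c, H) = 1 (K(c, H) = (H + c)/(H + c) = 1)
F = 5
(F*(-6))*(-2/(-5) + K(6, -5)/(-4)) = (5*(-6))*(-2/(-5) + 1/(-4)) = -30*(-2*(-1/5) + 1*(-1/4)) = -30*(2/5 - 1/4) = -30*3/20 = -9/2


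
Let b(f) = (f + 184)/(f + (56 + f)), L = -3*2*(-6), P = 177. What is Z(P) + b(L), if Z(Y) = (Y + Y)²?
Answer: 4010167/32 ≈ 1.2532e+5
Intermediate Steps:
L = 36 (L = -6*(-6) = 36)
Z(Y) = 4*Y² (Z(Y) = (2*Y)² = 4*Y²)
b(f) = (184 + f)/(56 + 2*f)
Z(P) + b(L) = 4*177² + (184 + 36)/(2*(28 + 36)) = 4*31329 + (½)*220/64 = 125316 + (½)*(1/64)*220 = 125316 + 55/32 = 4010167/32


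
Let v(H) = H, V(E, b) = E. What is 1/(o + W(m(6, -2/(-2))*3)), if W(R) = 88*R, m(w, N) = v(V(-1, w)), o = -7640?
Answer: -1/7904 ≈ -0.00012652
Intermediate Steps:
m(w, N) = -1
1/(o + W(m(6, -2/(-2))*3)) = 1/(-7640 + 88*(-1*3)) = 1/(-7640 + 88*(-3)) = 1/(-7640 - 264) = 1/(-7904) = -1/7904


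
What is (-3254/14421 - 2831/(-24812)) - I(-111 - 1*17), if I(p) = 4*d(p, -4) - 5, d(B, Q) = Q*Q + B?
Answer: 162049762559/357813852 ≈ 452.89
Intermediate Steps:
d(B, Q) = B + Q² (d(B, Q) = Q² + B = B + Q²)
I(p) = 59 + 4*p (I(p) = 4*(p + (-4)²) - 5 = 4*(p + 16) - 5 = 4*(16 + p) - 5 = (64 + 4*p) - 5 = 59 + 4*p)
(-3254/14421 - 2831/(-24812)) - I(-111 - 1*17) = (-3254/14421 - 2831/(-24812)) - (59 + 4*(-111 - 1*17)) = (-3254*1/14421 - 2831*(-1/24812)) - (59 + 4*(-111 - 17)) = (-3254/14421 + 2831/24812) - (59 + 4*(-128)) = -39912397/357813852 - (59 - 512) = -39912397/357813852 - 1*(-453) = -39912397/357813852 + 453 = 162049762559/357813852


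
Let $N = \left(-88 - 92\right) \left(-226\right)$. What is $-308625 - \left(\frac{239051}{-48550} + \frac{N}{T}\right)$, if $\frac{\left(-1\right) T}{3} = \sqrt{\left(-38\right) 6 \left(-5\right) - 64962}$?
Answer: $- \frac{14983504699}{48550} - \frac{2260 i \sqrt{63822}}{10637} \approx -3.0862 \cdot 10^{5} - 53.675 i$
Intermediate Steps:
$N = 40680$ ($N = \left(-180\right) \left(-226\right) = 40680$)
$T = - 3 i \sqrt{63822}$ ($T = - 3 \sqrt{\left(-38\right) 6 \left(-5\right) - 64962} = - 3 \sqrt{\left(-228\right) \left(-5\right) - 64962} = - 3 \sqrt{1140 - 64962} = - 3 \sqrt{-63822} = - 3 i \sqrt{63822} \approx - 757.89 i$)
$-308625 - \left(\frac{239051}{-48550} + \frac{N}{T}\right) = -308625 - \left(\frac{239051}{-48550} + \frac{40680}{\left(-3\right) i \sqrt{63822}}\right) = -308625 - \left(239051 \left(- \frac{1}{48550}\right) + 40680 \frac{i \sqrt{63822}}{191466}\right) = -308625 - \left(- \frac{239051}{48550} + \frac{2260 i \sqrt{63822}}{10637}\right) = -308625 + \left(\frac{239051}{48550} - \frac{2260 i \sqrt{63822}}{10637}\right) = - \frac{14983504699}{48550} - \frac{2260 i \sqrt{63822}}{10637}$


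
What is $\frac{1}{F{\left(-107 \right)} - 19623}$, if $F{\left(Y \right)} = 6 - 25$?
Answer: $- \frac{1}{19642} \approx -5.0911 \cdot 10^{-5}$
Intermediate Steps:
$F{\left(Y \right)} = -19$ ($F{\left(Y \right)} = 6 - 25 = -19$)
$\frac{1}{F{\left(-107 \right)} - 19623} = \frac{1}{-19 - 19623} = \frac{1}{-19642} = - \frac{1}{19642}$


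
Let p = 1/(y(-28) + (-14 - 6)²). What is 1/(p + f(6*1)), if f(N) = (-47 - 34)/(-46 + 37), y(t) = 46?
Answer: 446/4015 ≈ 0.11108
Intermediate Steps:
f(N) = 9 (f(N) = -81/(-9) = -81*(-⅑) = 9)
p = 1/446 (p = 1/(46 + (-14 - 6)²) = 1/(46 + (-20)²) = 1/(46 + 400) = 1/446 ≈ 0.0022422)
1/(p + f(6*1)) = 1/(1/446 + 9) = 1/(4015/446) = 446/4015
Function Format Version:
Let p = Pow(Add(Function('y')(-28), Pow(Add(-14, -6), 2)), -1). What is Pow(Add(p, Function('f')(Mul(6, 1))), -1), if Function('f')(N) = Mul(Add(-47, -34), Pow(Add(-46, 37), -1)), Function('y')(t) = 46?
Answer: Rational(446, 4015) ≈ 0.11108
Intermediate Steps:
Function('f')(N) = 9 (Function('f')(N) = Mul(-81, Pow(-9, -1)) = Mul(-81, Rational(-1, 9)) = 9)
p = Rational(1, 446) (p = Pow(Add(46, Pow(Add(-14, -6), 2)), -1) = Pow(Add(46, Pow(-20, 2)), -1) = Pow(Add(46, 400), -1) = Pow(446, -1) = Rational(1, 446) ≈ 0.0022422)
Pow(Add(p, Function('f')(Mul(6, 1))), -1) = Pow(Add(Rational(1, 446), 9), -1) = Pow(Rational(4015, 446), -1) = Rational(446, 4015)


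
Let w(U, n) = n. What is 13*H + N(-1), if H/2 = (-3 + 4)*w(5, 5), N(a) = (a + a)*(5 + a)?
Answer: 122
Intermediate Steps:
N(a) = 2*a*(5 + a) (N(a) = (2*a)*(5 + a) = 2*a*(5 + a))
H = 10 (H = 2*((-3 + 4)*5) = 2*(1*5) = 2*5 = 10)
13*H + N(-1) = 13*10 + 2*(-1)*(5 - 1) = 130 + 2*(-1)*4 = 130 - 8 = 122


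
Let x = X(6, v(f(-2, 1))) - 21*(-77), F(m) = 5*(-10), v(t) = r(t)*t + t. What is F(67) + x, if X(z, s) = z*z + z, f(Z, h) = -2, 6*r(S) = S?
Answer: 1609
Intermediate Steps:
r(S) = S/6
v(t) = t + t²/6 (v(t) = (t/6)*t + t = t²/6 + t = t + t²/6)
X(z, s) = z + z² (X(z, s) = z² + z = z + z²)
F(m) = -50
x = 1659 (x = 6*(1 + 6) - 21*(-77) = 6*7 + 1617 = 42 + 1617 = 1659)
F(67) + x = -50 + 1659 = 1609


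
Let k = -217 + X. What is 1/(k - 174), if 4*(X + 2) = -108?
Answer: -1/420 ≈ -0.0023810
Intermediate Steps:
X = -29 (X = -2 + (¼)*(-108) = -2 - 27 = -29)
k = -246 (k = -217 - 29 = -246)
1/(k - 174) = 1/(-246 - 174) = 1/(-420) = -1/420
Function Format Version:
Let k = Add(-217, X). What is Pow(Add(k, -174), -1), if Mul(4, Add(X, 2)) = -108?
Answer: Rational(-1, 420) ≈ -0.0023810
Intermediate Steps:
X = -29 (X = Add(-2, Mul(Rational(1, 4), -108)) = Add(-2, -27) = -29)
k = -246 (k = Add(-217, -29) = -246)
Pow(Add(k, -174), -1) = Pow(Add(-246, -174), -1) = Pow(-420, -1) = Rational(-1, 420)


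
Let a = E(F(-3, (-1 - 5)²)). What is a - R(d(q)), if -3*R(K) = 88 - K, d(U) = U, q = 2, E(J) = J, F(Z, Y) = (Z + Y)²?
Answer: 3353/3 ≈ 1117.7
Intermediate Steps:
F(Z, Y) = (Y + Z)²
R(K) = -88/3 + K/3 (R(K) = -(88 - K)/3 = -88/3 + K/3)
a = 1089 (a = ((-1 - 5)² - 3)² = ((-6)² - 3)² = (36 - 3)² = 33² = 1089)
a - R(d(q)) = 1089 - (-88/3 + (⅓)*2) = 1089 - (-88/3 + ⅔) = 1089 - 1*(-86/3) = 1089 + 86/3 = 3353/3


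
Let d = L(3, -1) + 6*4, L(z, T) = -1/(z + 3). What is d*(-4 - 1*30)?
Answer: -2431/3 ≈ -810.33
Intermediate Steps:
L(z, T) = -1/(3 + z)
d = 143/6 (d = -1/(3 + 3) + 6*4 = -1/6 + 24 = -1*⅙ + 24 = -⅙ + 24 = 143/6 ≈ 23.833)
d*(-4 - 1*30) = 143*(-4 - 1*30)/6 = 143*(-4 - 30)/6 = (143/6)*(-34) = -2431/3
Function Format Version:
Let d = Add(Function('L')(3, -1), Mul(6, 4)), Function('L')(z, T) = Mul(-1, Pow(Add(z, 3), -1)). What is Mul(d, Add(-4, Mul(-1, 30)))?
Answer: Rational(-2431, 3) ≈ -810.33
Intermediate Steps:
Function('L')(z, T) = Mul(-1, Pow(Add(3, z), -1))
d = Rational(143, 6) (d = Add(Mul(-1, Pow(Add(3, 3), -1)), Mul(6, 4)) = Add(Mul(-1, Pow(6, -1)), 24) = Add(Mul(-1, Rational(1, 6)), 24) = Add(Rational(-1, 6), 24) = Rational(143, 6) ≈ 23.833)
Mul(d, Add(-4, Mul(-1, 30))) = Mul(Rational(143, 6), Add(-4, Mul(-1, 30))) = Mul(Rational(143, 6), Add(-4, -30)) = Mul(Rational(143, 6), -34) = Rational(-2431, 3)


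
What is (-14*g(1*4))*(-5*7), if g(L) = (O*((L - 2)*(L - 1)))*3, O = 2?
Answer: 17640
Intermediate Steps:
g(L) = 6*(-1 + L)*(-2 + L) (g(L) = (2*((L - 2)*(L - 1)))*3 = (2*((-2 + L)*(-1 + L)))*3 = (2*((-1 + L)*(-2 + L)))*3 = (2*(-1 + L)*(-2 + L))*3 = 6*(-1 + L)*(-2 + L))
(-14*g(1*4))*(-5*7) = (-14*(12 - 18*4 + 6*(1*4)**2))*(-5*7) = -14*(12 - 18*4 + 6*4**2)*(-35) = -14*(12 - 72 + 6*16)*(-35) = -14*(12 - 72 + 96)*(-35) = -14*36*(-35) = -504*(-35) = 17640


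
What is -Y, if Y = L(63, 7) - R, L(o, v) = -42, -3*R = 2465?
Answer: -2339/3 ≈ -779.67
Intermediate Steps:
R = -2465/3 (R = -1/3*2465 = -2465/3 ≈ -821.67)
Y = 2339/3 (Y = -42 - 1*(-2465/3) = -42 + 2465/3 = 2339/3 ≈ 779.67)
-Y = -1*2339/3 = -2339/3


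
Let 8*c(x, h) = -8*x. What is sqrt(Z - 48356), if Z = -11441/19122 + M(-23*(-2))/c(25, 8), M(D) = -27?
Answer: I*sqrt(442030950463782)/95610 ≈ 219.9*I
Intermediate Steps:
c(x, h) = -x (c(x, h) = (-8*x)/8 = -x)
Z = 230269/478050 (Z = -11441/19122 - 27/((-1*25)) = -11441*1/19122 - 27/(-25) = -11441/19122 - 27*(-1/25) = -11441/19122 + 27/25 = 230269/478050 ≈ 0.48168)
sqrt(Z - 48356) = sqrt(230269/478050 - 48356) = sqrt(-23116355531/478050) = I*sqrt(442030950463782)/95610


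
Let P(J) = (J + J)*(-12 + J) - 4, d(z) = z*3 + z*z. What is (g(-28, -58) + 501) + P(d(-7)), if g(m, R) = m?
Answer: 1365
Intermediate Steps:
d(z) = z² + 3*z (d(z) = 3*z + z² = z² + 3*z)
P(J) = -4 + 2*J*(-12 + J) (P(J) = (2*J)*(-12 + J) - 4 = 2*J*(-12 + J) - 4 = -4 + 2*J*(-12 + J))
(g(-28, -58) + 501) + P(d(-7)) = (-28 + 501) + (-4 - (-168)*(3 - 7) + 2*(-7*(3 - 7))²) = 473 + (-4 - (-168)*(-4) + 2*(-7*(-4))²) = 473 + (-4 - 24*28 + 2*28²) = 473 + (-4 - 672 + 2*784) = 473 + (-4 - 672 + 1568) = 473 + 892 = 1365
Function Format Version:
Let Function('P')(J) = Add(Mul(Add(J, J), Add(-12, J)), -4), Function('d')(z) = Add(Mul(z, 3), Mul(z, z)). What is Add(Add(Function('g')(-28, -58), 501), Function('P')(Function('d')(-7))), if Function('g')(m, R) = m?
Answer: 1365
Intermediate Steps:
Function('d')(z) = Add(Pow(z, 2), Mul(3, z)) (Function('d')(z) = Add(Mul(3, z), Pow(z, 2)) = Add(Pow(z, 2), Mul(3, z)))
Function('P')(J) = Add(-4, Mul(2, J, Add(-12, J))) (Function('P')(J) = Add(Mul(Mul(2, J), Add(-12, J)), -4) = Add(Mul(2, J, Add(-12, J)), -4) = Add(-4, Mul(2, J, Add(-12, J))))
Add(Add(Function('g')(-28, -58), 501), Function('P')(Function('d')(-7))) = Add(Add(-28, 501), Add(-4, Mul(-24, Mul(-7, Add(3, -7))), Mul(2, Pow(Mul(-7, Add(3, -7)), 2)))) = Add(473, Add(-4, Mul(-24, Mul(-7, -4)), Mul(2, Pow(Mul(-7, -4), 2)))) = Add(473, Add(-4, Mul(-24, 28), Mul(2, Pow(28, 2)))) = Add(473, Add(-4, -672, Mul(2, 784))) = Add(473, Add(-4, -672, 1568)) = Add(473, 892) = 1365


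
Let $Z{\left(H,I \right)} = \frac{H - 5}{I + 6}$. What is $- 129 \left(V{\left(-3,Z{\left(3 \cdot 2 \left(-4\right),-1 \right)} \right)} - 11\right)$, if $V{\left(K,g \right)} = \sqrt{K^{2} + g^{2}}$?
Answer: $1419 - \frac{129 \sqrt{1066}}{5} \approx 576.64$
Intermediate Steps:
$Z{\left(H,I \right)} = \frac{-5 + H}{6 + I}$
$- 129 \left(V{\left(-3,Z{\left(3 \cdot 2 \left(-4\right),-1 \right)} \right)} - 11\right) = - 129 \left(\sqrt{\left(-3\right)^{2} + \left(\frac{-5 + 3 \cdot 2 \left(-4\right)}{6 - 1}\right)^{2}} - 11\right) = - 129 \left(\sqrt{9 + \left(\frac{-5 + 6 \left(-4\right)}{5}\right)^{2}} - 11\right) = - 129 \left(\sqrt{9 + \left(\frac{-5 - 24}{5}\right)^{2}} - 11\right) = - 129 \left(\sqrt{9 + \left(\frac{1}{5} \left(-29\right)\right)^{2}} - 11\right) = - 129 \left(\sqrt{9 + \left(- \frac{29}{5}\right)^{2}} - 11\right) = - 129 \left(\sqrt{9 + \frac{841}{25}} - 11\right) = - 129 \left(\sqrt{\frac{1066}{25}} - 11\right) = - 129 \left(\frac{\sqrt{1066}}{5} - 11\right) = - 129 \left(-11 + \frac{\sqrt{1066}}{5}\right) = 1419 - \frac{129 \sqrt{1066}}{5}$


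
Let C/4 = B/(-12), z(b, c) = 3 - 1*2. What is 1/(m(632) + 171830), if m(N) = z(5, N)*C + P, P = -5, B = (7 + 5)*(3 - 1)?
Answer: 1/171817 ≈ 5.8201e-6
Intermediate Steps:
B = 24 (B = 12*2 = 24)
z(b, c) = 1 (z(b, c) = 3 - 2 = 1)
C = -8 (C = 4*(24/(-12)) = 4*(24*(-1/12)) = 4*(-2) = -8)
m(N) = -13 (m(N) = 1*(-8) - 5 = -8 - 5 = -13)
1/(m(632) + 171830) = 1/(-13 + 171830) = 1/171817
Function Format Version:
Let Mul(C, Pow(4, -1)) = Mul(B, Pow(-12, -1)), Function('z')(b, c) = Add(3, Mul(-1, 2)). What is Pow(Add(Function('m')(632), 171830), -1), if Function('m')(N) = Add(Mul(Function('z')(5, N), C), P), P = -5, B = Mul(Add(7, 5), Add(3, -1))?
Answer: Rational(1, 171817) ≈ 5.8201e-6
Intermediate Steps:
B = 24 (B = Mul(12, 2) = 24)
Function('z')(b, c) = 1 (Function('z')(b, c) = Add(3, -2) = 1)
C = -8 (C = Mul(4, Mul(24, Pow(-12, -1))) = Mul(4, Mul(24, Rational(-1, 12))) = Mul(4, -2) = -8)
Function('m')(N) = -13 (Function('m')(N) = Add(Mul(1, -8), -5) = Add(-8, -5) = -13)
Pow(Add(Function('m')(632), 171830), -1) = Pow(Add(-13, 171830), -1) = Pow(171817, -1) = Rational(1, 171817)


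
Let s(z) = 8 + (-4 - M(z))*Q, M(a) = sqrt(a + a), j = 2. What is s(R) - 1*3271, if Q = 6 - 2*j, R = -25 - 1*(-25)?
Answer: -3271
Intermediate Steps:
M(a) = sqrt(2)*sqrt(a) (M(a) = sqrt(2*a) = sqrt(2)*sqrt(a))
R = 0 (R = -25 + 25 = 0)
Q = 2 (Q = 6 - 2*2 = 6 - 4 = 2)
s(z) = -2*sqrt(2)*sqrt(z) (s(z) = 8 + (-4 - sqrt(2)*sqrt(z))*2 = 8 + (-8 - 2*sqrt(2)*sqrt(z)) = -2*sqrt(2)*sqrt(z))
s(R) - 1*3271 = -2*sqrt(2)*sqrt(0) - 1*3271 = -2*sqrt(2)*0 - 3271 = 0 - 3271 = -3271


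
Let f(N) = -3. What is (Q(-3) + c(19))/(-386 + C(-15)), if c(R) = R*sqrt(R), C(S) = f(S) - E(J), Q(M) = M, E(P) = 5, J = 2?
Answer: 3/394 - 19*sqrt(19)/394 ≈ -0.20259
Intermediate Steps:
C(S) = -8 (C(S) = -3 - 1*5 = -3 - 5 = -8)
c(R) = R**(3/2)
(Q(-3) + c(19))/(-386 + C(-15)) = (-3 + 19**(3/2))/(-386 - 8) = (-3 + 19*sqrt(19))/(-394) = (-3 + 19*sqrt(19))*(-1/394) = 3/394 - 19*sqrt(19)/394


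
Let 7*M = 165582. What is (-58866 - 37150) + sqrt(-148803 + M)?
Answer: -96016 + I*sqrt(6132273)/7 ≈ -96016.0 + 353.76*I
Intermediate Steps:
M = 165582/7 (M = (1/7)*165582 = 165582/7 ≈ 23655.)
(-58866 - 37150) + sqrt(-148803 + M) = (-58866 - 37150) + sqrt(-148803 + 165582/7) = -96016 + sqrt(-876039/7) = -96016 + I*sqrt(6132273)/7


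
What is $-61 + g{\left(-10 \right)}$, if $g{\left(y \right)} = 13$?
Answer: $-48$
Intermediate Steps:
$-61 + g{\left(-10 \right)} = -61 + 13 = -48$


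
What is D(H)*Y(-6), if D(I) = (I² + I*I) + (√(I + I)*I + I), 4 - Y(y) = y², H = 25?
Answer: -40800 - 4000*√2 ≈ -46457.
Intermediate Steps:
Y(y) = 4 - y²
D(I) = I + 2*I² + √2*I^(3/2) (D(I) = (I² + I²) + (√(2*I)*I + I) = 2*I² + ((√2*√I)*I + I) = 2*I² + (√2*I^(3/2) + I) = 2*I² + (I + √2*I^(3/2)) = I + 2*I² + √2*I^(3/2))
D(H)*Y(-6) = (25 + 2*25² + √2*25^(3/2))*(4 - 1*(-6)²) = (25 + 2*625 + √2*125)*(4 - 1*36) = (25 + 1250 + 125*√2)*(4 - 36) = (1275 + 125*√2)*(-32) = -40800 - 4000*√2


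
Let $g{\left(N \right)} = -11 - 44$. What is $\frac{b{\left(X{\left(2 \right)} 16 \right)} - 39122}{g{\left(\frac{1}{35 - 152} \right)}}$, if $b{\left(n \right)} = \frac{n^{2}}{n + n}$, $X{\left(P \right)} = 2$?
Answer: $\frac{39106}{55} \approx 711.02$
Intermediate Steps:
$g{\left(N \right)} = -55$
$b{\left(n \right)} = \frac{n}{2}$ ($b{\left(n \right)} = \frac{n^{2}}{2 n} = \frac{1}{2 n} n^{2} = \frac{n}{2}$)
$\frac{b{\left(X{\left(2 \right)} 16 \right)} - 39122}{g{\left(\frac{1}{35 - 152} \right)}} = \frac{\frac{2 \cdot 16}{2} - 39122}{-55} = \left(\frac{1}{2} \cdot 32 - 39122\right) \left(- \frac{1}{55}\right) = \left(16 - 39122\right) \left(- \frac{1}{55}\right) = \left(-39106\right) \left(- \frac{1}{55}\right) = \frac{39106}{55}$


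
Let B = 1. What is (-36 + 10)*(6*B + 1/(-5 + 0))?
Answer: -754/5 ≈ -150.80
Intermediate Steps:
(-36 + 10)*(6*B + 1/(-5 + 0)) = (-36 + 10)*(6*1 + 1/(-5 + 0)) = -26*(6 + 1/(-5)) = -26*(6 - ⅕) = -26*29/5 = -754/5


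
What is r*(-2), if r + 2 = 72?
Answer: -140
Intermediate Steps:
r = 70 (r = -2 + 72 = 70)
r*(-2) = 70*(-2) = -140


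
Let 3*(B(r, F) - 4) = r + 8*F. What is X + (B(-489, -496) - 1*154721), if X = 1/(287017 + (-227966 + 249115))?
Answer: -16045450325/102722 ≈ -1.5620e+5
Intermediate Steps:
X = 1/308166 (X = 1/(287017 + 21149) = 1/308166 ≈ 3.2450e-6)
B(r, F) = 4 + r/3 + 8*F/3 (B(r, F) = 4 + (r + 8*F)/3 = 4 + (r/3 + 8*F/3) = 4 + r/3 + 8*F/3)
X + (B(-489, -496) - 1*154721) = 1/308166 + ((4 + (1/3)*(-489) + (8/3)*(-496)) - 1*154721) = 1/308166 + ((4 - 163 - 3968/3) - 154721) = 1/308166 + (-4445/3 - 154721) = 1/308166 - 468608/3 = -16045450325/102722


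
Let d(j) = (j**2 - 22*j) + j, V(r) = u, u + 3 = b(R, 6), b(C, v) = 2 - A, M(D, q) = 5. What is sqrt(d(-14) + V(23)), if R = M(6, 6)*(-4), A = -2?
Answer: sqrt(491) ≈ 22.159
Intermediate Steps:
R = -20 (R = 5*(-4) = -20)
b(C, v) = 4 (b(C, v) = 2 - 1*(-2) = 2 + 2 = 4)
u = 1 (u = -3 + 4 = 1)
V(r) = 1
d(j) = j**2 - 21*j
sqrt(d(-14) + V(23)) = sqrt(-14*(-21 - 14) + 1) = sqrt(-14*(-35) + 1) = sqrt(490 + 1) = sqrt(491)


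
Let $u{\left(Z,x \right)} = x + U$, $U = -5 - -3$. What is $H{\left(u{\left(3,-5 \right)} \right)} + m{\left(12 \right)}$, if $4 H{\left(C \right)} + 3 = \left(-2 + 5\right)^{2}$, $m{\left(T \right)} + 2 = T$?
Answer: $\frac{23}{2} \approx 11.5$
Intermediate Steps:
$m{\left(T \right)} = -2 + T$
$U = -2$ ($U = -5 + 3 = -2$)
$u{\left(Z,x \right)} = -2 + x$ ($u{\left(Z,x \right)} = x - 2 = -2 + x$)
$H{\left(C \right)} = \frac{3}{2}$ ($H{\left(C \right)} = - \frac{3}{4} + \frac{\left(-2 + 5\right)^{2}}{4} = - \frac{3}{4} + \frac{3^{2}}{4} = - \frac{3}{4} + \frac{1}{4} \cdot 9 = - \frac{3}{4} + \frac{9}{4} = \frac{3}{2}$)
$H{\left(u{\left(3,-5 \right)} \right)} + m{\left(12 \right)} = \frac{3}{2} + \left(-2 + 12\right) = \frac{3}{2} + 10 = \frac{23}{2}$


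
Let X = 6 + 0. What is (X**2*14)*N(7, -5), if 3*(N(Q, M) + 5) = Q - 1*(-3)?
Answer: -840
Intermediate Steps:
N(Q, M) = -4 + Q/3 (N(Q, M) = -5 + (Q - 1*(-3))/3 = -5 + (Q + 3)/3 = -5 + (3 + Q)/3 = -5 + (1 + Q/3) = -4 + Q/3)
X = 6
(X**2*14)*N(7, -5) = (6**2*14)*(-4 + (1/3)*7) = (36*14)*(-4 + 7/3) = 504*(-5/3) = -840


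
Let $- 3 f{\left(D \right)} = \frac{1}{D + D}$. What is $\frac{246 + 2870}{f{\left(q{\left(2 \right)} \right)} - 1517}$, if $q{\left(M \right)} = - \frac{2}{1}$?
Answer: $- \frac{37392}{18203} \approx -2.0542$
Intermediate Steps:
$q{\left(M \right)} = -2$ ($q{\left(M \right)} = \left(-2\right) 1 = -2$)
$f{\left(D \right)} = - \frac{1}{6 D}$ ($f{\left(D \right)} = - \frac{1}{3 \left(D + D\right)} = - \frac{1}{3 \cdot 2 D} = - \frac{\frac{1}{2} \frac{1}{D}}{3} = - \frac{1}{6 D}$)
$\frac{246 + 2870}{f{\left(q{\left(2 \right)} \right)} - 1517} = \frac{246 + 2870}{- \frac{1}{6 \left(-2\right)} - 1517} = \frac{3116}{\left(- \frac{1}{6}\right) \left(- \frac{1}{2}\right) - 1517} = \frac{3116}{\frac{1}{12} - 1517} = \frac{3116}{- \frac{18203}{12}} = 3116 \left(- \frac{12}{18203}\right) = - \frac{37392}{18203}$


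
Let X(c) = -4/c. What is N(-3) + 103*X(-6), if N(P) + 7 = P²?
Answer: 212/3 ≈ 70.667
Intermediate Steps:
N(P) = -7 + P²
N(-3) + 103*X(-6) = (-7 + (-3)²) + 103*(-4/(-6)) = (-7 + 9) + 103*(-4*(-⅙)) = 2 + 103*(⅔) = 2 + 206/3 = 212/3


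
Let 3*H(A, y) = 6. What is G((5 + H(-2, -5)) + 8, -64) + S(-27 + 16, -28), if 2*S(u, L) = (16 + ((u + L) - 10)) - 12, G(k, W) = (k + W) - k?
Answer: -173/2 ≈ -86.500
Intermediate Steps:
H(A, y) = 2 (H(A, y) = (⅓)*6 = 2)
G(k, W) = W (G(k, W) = (W + k) - k = W)
S(u, L) = -3 + L/2 + u/2 (S(u, L) = ((16 + ((u + L) - 10)) - 12)/2 = ((16 + ((L + u) - 10)) - 12)/2 = ((16 + (-10 + L + u)) - 12)/2 = ((6 + L + u) - 12)/2 = (-6 + L + u)/2 = -3 + L/2 + u/2)
G((5 + H(-2, -5)) + 8, -64) + S(-27 + 16, -28) = -64 + (-3 + (½)*(-28) + (-27 + 16)/2) = -64 + (-3 - 14 + (½)*(-11)) = -64 + (-3 - 14 - 11/2) = -64 - 45/2 = -173/2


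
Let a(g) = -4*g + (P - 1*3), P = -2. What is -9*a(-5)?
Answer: -135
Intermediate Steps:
a(g) = -5 - 4*g (a(g) = -4*g + (-2 - 1*3) = -4*g + (-2 - 3) = -4*g - 5 = -5 - 4*g)
-9*a(-5) = -9*(-5 - 4*(-5)) = -9*(-5 + 20) = -9*15 = -135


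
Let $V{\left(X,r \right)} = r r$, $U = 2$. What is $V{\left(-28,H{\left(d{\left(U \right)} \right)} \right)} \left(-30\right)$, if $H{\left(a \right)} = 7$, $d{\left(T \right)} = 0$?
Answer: $-1470$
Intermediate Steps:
$V{\left(X,r \right)} = r^{2}$
$V{\left(-28,H{\left(d{\left(U \right)} \right)} \right)} \left(-30\right) = 7^{2} \left(-30\right) = 49 \left(-30\right) = -1470$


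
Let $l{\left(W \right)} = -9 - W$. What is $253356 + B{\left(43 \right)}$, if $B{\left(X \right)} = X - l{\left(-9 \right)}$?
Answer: $253399$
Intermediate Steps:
$B{\left(X \right)} = X$ ($B{\left(X \right)} = X - \left(-9 - -9\right) = X - \left(-9 + 9\right) = X - 0 = X + 0 = X$)
$253356 + B{\left(43 \right)} = 253356 + 43 = 253399$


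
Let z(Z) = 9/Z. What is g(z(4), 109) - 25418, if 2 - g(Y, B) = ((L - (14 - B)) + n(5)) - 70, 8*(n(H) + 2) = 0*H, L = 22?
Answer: -25461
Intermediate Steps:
n(H) = -2 (n(H) = -2 + (0*H)/8 = -2 + (⅛)*0 = -2 + 0 = -2)
g(Y, B) = 66 - B (g(Y, B) = 2 - (((22 - (14 - B)) - 2) - 70) = 2 - (((22 + (-14 + B)) - 2) - 70) = 2 - (((8 + B) - 2) - 70) = 2 - ((6 + B) - 70) = 2 - (-64 + B) = 2 + (64 - B) = 66 - B)
g(z(4), 109) - 25418 = (66 - 1*109) - 25418 = (66 - 109) - 25418 = -43 - 25418 = -25461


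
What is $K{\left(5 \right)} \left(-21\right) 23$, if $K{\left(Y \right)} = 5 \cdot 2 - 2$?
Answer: $-3864$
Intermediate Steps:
$K{\left(Y \right)} = 8$ ($K{\left(Y \right)} = 10 - 2 = 8$)
$K{\left(5 \right)} \left(-21\right) 23 = 8 \left(-21\right) 23 = \left(-168\right) 23 = -3864$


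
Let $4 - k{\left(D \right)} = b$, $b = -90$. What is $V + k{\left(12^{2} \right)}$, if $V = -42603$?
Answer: $-42509$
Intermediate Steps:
$k{\left(D \right)} = 94$ ($k{\left(D \right)} = 4 - -90 = 4 + 90 = 94$)
$V + k{\left(12^{2} \right)} = -42603 + 94 = -42509$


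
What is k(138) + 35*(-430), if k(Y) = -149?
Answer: -15199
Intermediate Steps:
k(138) + 35*(-430) = -149 + 35*(-430) = -149 - 15050 = -15199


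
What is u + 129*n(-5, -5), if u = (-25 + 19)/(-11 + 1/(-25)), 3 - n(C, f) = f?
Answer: 47497/46 ≈ 1032.5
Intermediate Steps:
n(C, f) = 3 - f
u = 25/46 (u = -6/(-11 - 1/25) = -6/(-276/25) = -6*(-25/276) = 25/46 ≈ 0.54348)
u + 129*n(-5, -5) = 25/46 + 129*(3 - 1*(-5)) = 25/46 + 129*(3 + 5) = 25/46 + 129*8 = 25/46 + 1032 = 47497/46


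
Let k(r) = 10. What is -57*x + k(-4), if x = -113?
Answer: 6451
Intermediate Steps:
-57*x + k(-4) = -57*(-113) + 10 = 6441 + 10 = 6451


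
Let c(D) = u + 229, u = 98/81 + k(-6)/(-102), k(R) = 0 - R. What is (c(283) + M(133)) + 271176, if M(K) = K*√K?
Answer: 373726270/1377 + 133*√133 ≈ 2.7294e+5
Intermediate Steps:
k(R) = -R
u = 1585/1377 (u = 98/81 - 1*(-6)/(-102) = 98*(1/81) + 6*(-1/102) = 98/81 - 1/17 = 1585/1377 ≈ 1.1511)
M(K) = K^(3/2)
c(D) = 316918/1377 (c(D) = 1585/1377 + 229 = 316918/1377)
(c(283) + M(133)) + 271176 = (316918/1377 + 133^(3/2)) + 271176 = (316918/1377 + 133*√133) + 271176 = 373726270/1377 + 133*√133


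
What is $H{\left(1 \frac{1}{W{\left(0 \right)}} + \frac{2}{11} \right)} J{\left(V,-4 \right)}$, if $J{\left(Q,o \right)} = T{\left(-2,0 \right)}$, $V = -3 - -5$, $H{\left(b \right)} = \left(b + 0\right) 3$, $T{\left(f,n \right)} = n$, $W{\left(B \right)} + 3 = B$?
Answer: $0$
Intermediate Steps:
$W{\left(B \right)} = -3 + B$
$H{\left(b \right)} = 3 b$ ($H{\left(b \right)} = b 3 = 3 b$)
$V = 2$ ($V = -3 + 5 = 2$)
$J{\left(Q,o \right)} = 0$
$H{\left(1 \frac{1}{W{\left(0 \right)}} + \frac{2}{11} \right)} J{\left(V,-4 \right)} = 3 \left(1 \frac{1}{-3 + 0} + \frac{2}{11}\right) 0 = 3 \left(1 \frac{1}{-3} + 2 \cdot \frac{1}{11}\right) 0 = 3 \left(1 \left(- \frac{1}{3}\right) + \frac{2}{11}\right) 0 = 3 \left(- \frac{1}{3} + \frac{2}{11}\right) 0 = 3 \left(- \frac{5}{33}\right) 0 = \left(- \frac{5}{11}\right) 0 = 0$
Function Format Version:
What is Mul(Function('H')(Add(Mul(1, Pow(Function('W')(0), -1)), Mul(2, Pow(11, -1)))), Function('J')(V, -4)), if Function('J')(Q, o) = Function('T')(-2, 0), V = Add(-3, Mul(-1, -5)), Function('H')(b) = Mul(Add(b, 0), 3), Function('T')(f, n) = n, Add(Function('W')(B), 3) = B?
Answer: 0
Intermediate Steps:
Function('W')(B) = Add(-3, B)
Function('H')(b) = Mul(3, b) (Function('H')(b) = Mul(b, 3) = Mul(3, b))
V = 2 (V = Add(-3, 5) = 2)
Function('J')(Q, o) = 0
Mul(Function('H')(Add(Mul(1, Pow(Function('W')(0), -1)), Mul(2, Pow(11, -1)))), Function('J')(V, -4)) = Mul(Mul(3, Add(Mul(1, Pow(Add(-3, 0), -1)), Mul(2, Pow(11, -1)))), 0) = Mul(Mul(3, Add(Mul(1, Pow(-3, -1)), Mul(2, Rational(1, 11)))), 0) = Mul(Mul(3, Add(Mul(1, Rational(-1, 3)), Rational(2, 11))), 0) = Mul(Mul(3, Add(Rational(-1, 3), Rational(2, 11))), 0) = Mul(Mul(3, Rational(-5, 33)), 0) = Mul(Rational(-5, 11), 0) = 0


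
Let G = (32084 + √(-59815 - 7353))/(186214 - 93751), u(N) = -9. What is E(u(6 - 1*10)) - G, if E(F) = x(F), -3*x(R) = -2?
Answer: 29558/92463 - 4*I*√4198/92463 ≈ 0.31967 - 0.0028029*I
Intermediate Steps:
x(R) = ⅔ (x(R) = -⅓*(-2) = ⅔)
E(F) = ⅔
G = 32084/92463 + 4*I*√4198/92463 (G = (32084 + √(-67168))/92463 = (32084 + 4*I*√4198)*(1/92463) = 32084/92463 + 4*I*√4198/92463 ≈ 0.34699 + 0.0028029*I)
E(u(6 - 1*10)) - G = ⅔ - (32084/92463 + 4*I*√4198/92463) = ⅔ + (-32084/92463 - 4*I*√4198/92463) = 29558/92463 - 4*I*√4198/92463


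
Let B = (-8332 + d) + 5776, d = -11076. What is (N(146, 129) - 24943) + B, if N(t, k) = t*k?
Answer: -19741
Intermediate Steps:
N(t, k) = k*t
B = -13632 (B = (-8332 - 11076) + 5776 = -19408 + 5776 = -13632)
(N(146, 129) - 24943) + B = (129*146 - 24943) - 13632 = (18834 - 24943) - 13632 = -6109 - 13632 = -19741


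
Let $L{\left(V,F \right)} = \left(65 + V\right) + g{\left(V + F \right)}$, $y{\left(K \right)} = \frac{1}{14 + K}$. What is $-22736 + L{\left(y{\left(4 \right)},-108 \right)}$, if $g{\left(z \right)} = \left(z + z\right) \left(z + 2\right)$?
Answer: $\frac{16304}{81} \approx 201.28$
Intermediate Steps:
$g{\left(z \right)} = 2 z \left(2 + z\right)$
$L{\left(V,F \right)} = 65 + V + 2 \left(F + V\right) \left(2 + F + V\right)$ ($L{\left(V,F \right)} = \left(65 + V\right) + 2 \left(V + F\right) \left(2 + \left(V + F\right)\right) = \left(65 + V\right) + 2 \left(F + V\right) \left(2 + \left(F + V\right)\right) = \left(65 + V\right) + 2 \left(F + V\right) \left(2 + F + V\right) = 65 + V + 2 \left(F + V\right) \left(2 + F + V\right)$)
$-22736 + L{\left(y{\left(4 \right)},-108 \right)} = -22736 + \left(65 + \frac{1}{14 + 4} + 2 \left(-108 + \frac{1}{14 + 4}\right) \left(2 - 108 + \frac{1}{14 + 4}\right)\right) = -22736 + \left(65 + \frac{1}{18} + 2 \left(-108 + \frac{1}{18}\right) \left(2 - 108 + \frac{1}{18}\right)\right) = -22736 + \left(65 + \frac{1}{18} + 2 \left(- \frac{1943}{18}\right) \left(- \frac{1907}{18}\right)\right) = -22736 + \left(65 + \frac{1}{18} + \frac{3705301}{162}\right) = -22736 + \frac{1857920}{81} = \frac{16304}{81}$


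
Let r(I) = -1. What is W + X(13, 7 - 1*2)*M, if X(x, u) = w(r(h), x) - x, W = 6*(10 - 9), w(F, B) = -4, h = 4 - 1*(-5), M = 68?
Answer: -1150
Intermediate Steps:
h = 9 (h = 4 + 5 = 9)
W = 6 (W = 6*1 = 6)
X(x, u) = -4 - x
W + X(13, 7 - 1*2)*M = 6 + (-4 - 1*13)*68 = 6 + (-4 - 13)*68 = 6 - 17*68 = 6 - 1156 = -1150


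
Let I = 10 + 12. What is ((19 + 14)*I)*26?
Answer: 18876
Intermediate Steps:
I = 22
((19 + 14)*I)*26 = ((19 + 14)*22)*26 = (33*22)*26 = 726*26 = 18876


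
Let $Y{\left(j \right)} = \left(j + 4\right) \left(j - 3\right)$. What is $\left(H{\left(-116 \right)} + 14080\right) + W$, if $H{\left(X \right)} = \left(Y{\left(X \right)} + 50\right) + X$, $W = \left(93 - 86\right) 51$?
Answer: $27699$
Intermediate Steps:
$W = 357$ ($W = 7 \cdot 51 = 357$)
$Y{\left(j \right)} = \left(-3 + j\right) \left(4 + j\right)$ ($Y{\left(j \right)} = \left(4 + j\right) \left(-3 + j\right) = \left(-3 + j\right) \left(4 + j\right)$)
$H{\left(X \right)} = 38 + X^{2} + 2 X$ ($H{\left(X \right)} = \left(\left(-12 + X + X^{2}\right) + 50\right) + X = \left(38 + X + X^{2}\right) + X = 38 + X^{2} + 2 X$)
$\left(H{\left(-116 \right)} + 14080\right) + W = \left(\left(38 + \left(-116\right)^{2} + 2 \left(-116\right)\right) + 14080\right) + 357 = \left(\left(38 + 13456 - 232\right) + 14080\right) + 357 = \left(13262 + 14080\right) + 357 = 27342 + 357 = 27699$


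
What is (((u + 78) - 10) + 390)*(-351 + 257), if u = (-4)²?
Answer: -44556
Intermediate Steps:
u = 16
(((u + 78) - 10) + 390)*(-351 + 257) = (((16 + 78) - 10) + 390)*(-351 + 257) = ((94 - 10) + 390)*(-94) = (84 + 390)*(-94) = 474*(-94) = -44556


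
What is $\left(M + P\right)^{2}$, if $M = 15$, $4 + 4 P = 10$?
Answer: $\frac{1089}{4} \approx 272.25$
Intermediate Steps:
$P = \frac{3}{2}$ ($P = -1 + \frac{1}{4} \cdot 10 = -1 + \frac{5}{2} = \frac{3}{2} \approx 1.5$)
$\left(M + P\right)^{2} = \left(15 + \frac{3}{2}\right)^{2} = \left(\frac{33}{2}\right)^{2} = \frac{1089}{4}$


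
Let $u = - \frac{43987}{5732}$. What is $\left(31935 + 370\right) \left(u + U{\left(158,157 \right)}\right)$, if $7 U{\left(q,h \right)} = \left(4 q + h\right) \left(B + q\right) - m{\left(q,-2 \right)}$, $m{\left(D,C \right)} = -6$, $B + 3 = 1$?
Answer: $\frac{3254700926165}{5732} \approx 5.6781 \cdot 10^{8}$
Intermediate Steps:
$B = -2$ ($B = -3 + 1 = -2$)
$u = - \frac{43987}{5732}$ ($u = \left(-43987\right) \frac{1}{5732} = - \frac{43987}{5732} \approx -7.6739$)
$U{\left(q,h \right)} = \frac{6}{7} + \frac{\left(-2 + q\right) \left(h + 4 q\right)}{7}$ ($U{\left(q,h \right)} = \frac{\left(4 q + h\right) \left(-2 + q\right) - -6}{7} = \frac{\left(h + 4 q\right) \left(-2 + q\right) + 6}{7} = \frac{\left(-2 + q\right) \left(h + 4 q\right) + 6}{7} = \frac{6 + \left(-2 + q\right) \left(h + 4 q\right)}{7} = \frac{6}{7} + \frac{\left(-2 + q\right) \left(h + 4 q\right)}{7}$)
$\left(31935 + 370\right) \left(u + U{\left(158,157 \right)}\right) = \left(31935 + 370\right) \left(- \frac{43987}{5732} + \left(\frac{6}{7} - \frac{1264}{7} - \frac{314}{7} + \frac{4 \cdot 158^{2}}{7} + \frac{1}{7} \cdot 157 \cdot 158\right)\right) = 32305 \left(- \frac{43987}{5732} + \left(\frac{6}{7} - \frac{1264}{7} - \frac{314}{7} + \frac{4}{7} \cdot 24964 + \frac{24806}{7}\right)\right) = 32305 \left(- \frac{43987}{5732} + \left(\frac{6}{7} - \frac{1264}{7} - \frac{314}{7} + \frac{99856}{7} + \frac{24806}{7}\right)\right) = 32305 \left(- \frac{43987}{5732} + \frac{123090}{7}\right) = 32305 \cdot \frac{705243971}{40124} = \frac{3254700926165}{5732}$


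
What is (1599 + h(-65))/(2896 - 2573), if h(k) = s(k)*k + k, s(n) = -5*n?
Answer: -19591/323 ≈ -60.653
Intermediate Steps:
h(k) = k - 5*k**2 (h(k) = (-5*k)*k + k = -5*k**2 + k = k - 5*k**2)
(1599 + h(-65))/(2896 - 2573) = (1599 - 65*(1 - 5*(-65)))/(2896 - 2573) = (1599 - 65*(1 + 325))/323 = (1599 - 65*326)*(1/323) = (1599 - 21190)*(1/323) = -19591*1/323 = -19591/323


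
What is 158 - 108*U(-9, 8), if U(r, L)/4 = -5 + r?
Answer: 6206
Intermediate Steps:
U(r, L) = -20 + 4*r (U(r, L) = 4*(-5 + r) = -20 + 4*r)
158 - 108*U(-9, 8) = 158 - 108*(-20 + 4*(-9)) = 158 - 108*(-20 - 36) = 158 - 108*(-56) = 158 + 6048 = 6206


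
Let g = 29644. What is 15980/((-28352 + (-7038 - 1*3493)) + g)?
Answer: -15980/9239 ≈ -1.7296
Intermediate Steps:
15980/((-28352 + (-7038 - 1*3493)) + g) = 15980/((-28352 + (-7038 - 1*3493)) + 29644) = 15980/((-28352 + (-7038 - 3493)) + 29644) = 15980/((-28352 - 10531) + 29644) = 15980/(-38883 + 29644) = 15980/(-9239) = 15980*(-1/9239) = -15980/9239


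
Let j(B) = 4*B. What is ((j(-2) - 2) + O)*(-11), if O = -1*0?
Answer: 110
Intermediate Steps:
O = 0
((j(-2) - 2) + O)*(-11) = ((4*(-2) - 2) + 0)*(-11) = ((-8 - 2) + 0)*(-11) = (-10 + 0)*(-11) = -10*(-11) = 110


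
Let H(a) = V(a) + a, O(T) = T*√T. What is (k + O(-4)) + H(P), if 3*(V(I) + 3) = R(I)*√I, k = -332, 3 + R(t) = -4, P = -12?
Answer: -347 - 8*I - 14*I*√3/3 ≈ -347.0 - 16.083*I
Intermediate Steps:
O(T) = T^(3/2)
R(t) = -7 (R(t) = -3 - 4 = -7)
V(I) = -3 - 7*√I/3 (V(I) = -3 + (-7*√I)/3 = -3 - 7*√I/3)
H(a) = -3 + a - 7*√a/3 (H(a) = (-3 - 7*√a/3) + a = -3 + a - 7*√a/3)
(k + O(-4)) + H(P) = (-332 + (-4)^(3/2)) + (-3 - 12 - 14*I*√3/3) = (-332 - 8*I) + (-3 - 12 - 14*I*√3/3) = (-332 - 8*I) + (-15 - 14*I*√3/3) = -347 - 8*I - 14*I*√3/3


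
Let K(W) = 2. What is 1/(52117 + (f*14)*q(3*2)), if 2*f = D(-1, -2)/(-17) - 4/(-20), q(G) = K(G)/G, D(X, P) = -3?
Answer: 255/13290059 ≈ 1.9187e-5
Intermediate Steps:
q(G) = 2/G
f = 16/85 (f = (-3/(-17) - 4/(-20))/2 = (-3*(-1/17) - 4*(-1/20))/2 = (3/17 + ⅕)/2 = (½)*(32/85) = 16/85 ≈ 0.18824)
1/(52117 + (f*14)*q(3*2)) = 1/(52117 + ((16/85)*14)*(2/((3*2)))) = 1/(52117 + 224*(2/6)/85) = 1/(52117 + 224*(2*(⅙))/85) = 1/(52117 + (224/85)*(⅓)) = 1/(52117 + 224/255) = 1/(13290059/255) = 255/13290059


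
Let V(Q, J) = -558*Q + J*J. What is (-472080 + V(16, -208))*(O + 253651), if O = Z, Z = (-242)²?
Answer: -136670242960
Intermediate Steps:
Z = 58564
O = 58564
V(Q, J) = J² - 558*Q (V(Q, J) = -558*Q + J² = J² - 558*Q)
(-472080 + V(16, -208))*(O + 253651) = (-472080 + ((-208)² - 558*16))*(58564 + 253651) = (-472080 + (43264 - 8928))*312215 = (-472080 + 34336)*312215 = -437744*312215 = -136670242960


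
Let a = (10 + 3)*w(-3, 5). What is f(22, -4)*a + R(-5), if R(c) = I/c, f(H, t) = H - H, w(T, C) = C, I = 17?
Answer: -17/5 ≈ -3.4000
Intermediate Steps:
f(H, t) = 0
a = 65 (a = (10 + 3)*5 = 13*5 = 65)
R(c) = 17/c
f(22, -4)*a + R(-5) = 0*65 + 17/(-5) = 0 + 17*(-1/5) = 0 - 17/5 = -17/5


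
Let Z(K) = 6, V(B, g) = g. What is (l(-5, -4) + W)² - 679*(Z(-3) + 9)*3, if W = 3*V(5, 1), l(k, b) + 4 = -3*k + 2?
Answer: -30299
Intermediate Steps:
l(k, b) = -2 - 3*k (l(k, b) = -4 + (-3*k + 2) = -4 + (2 - 3*k) = -2 - 3*k)
W = 3 (W = 3*1 = 3)
(l(-5, -4) + W)² - 679*(Z(-3) + 9)*3 = ((-2 - 3*(-5)) + 3)² - 679*(6 + 9)*3 = ((-2 + 15) + 3)² - 10185*3 = (13 + 3)² - 679*45 = 16² - 30555 = 256 - 30555 = -30299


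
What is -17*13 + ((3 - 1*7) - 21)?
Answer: -246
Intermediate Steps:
-17*13 + ((3 - 1*7) - 21) = -221 + ((3 - 7) - 21) = -221 + (-4 - 21) = -221 - 25 = -246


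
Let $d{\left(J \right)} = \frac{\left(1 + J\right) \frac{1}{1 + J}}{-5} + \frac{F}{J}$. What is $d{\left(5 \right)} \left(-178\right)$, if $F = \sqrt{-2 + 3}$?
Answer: $0$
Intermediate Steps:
$F = 1$ ($F = \sqrt{1} = 1$)
$d{\left(J \right)} = - \frac{1}{5} + \frac{1}{J}$ ($d{\left(J \right)} = \frac{\left(1 + J\right) \frac{1}{1 + J}}{-5} + 1 \frac{1}{J} = 1 \left(- \frac{1}{5}\right) + \frac{1}{J} = - \frac{1}{5} + \frac{1}{J}$)
$d{\left(5 \right)} \left(-178\right) = \frac{5 - 5}{5 \cdot 5} \left(-178\right) = \frac{1}{5} \cdot \frac{1}{5} \left(5 - 5\right) \left(-178\right) = \frac{1}{5} \cdot \frac{1}{5} \cdot 0 \left(-178\right) = 0 \left(-178\right) = 0$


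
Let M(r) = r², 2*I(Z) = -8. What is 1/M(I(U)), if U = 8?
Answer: 1/16 ≈ 0.062500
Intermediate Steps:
I(Z) = -4 (I(Z) = (½)*(-8) = -4)
1/M(I(U)) = 1/((-4)²) = 1/16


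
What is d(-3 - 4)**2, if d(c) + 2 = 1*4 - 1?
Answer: 1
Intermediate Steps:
d(c) = 1 (d(c) = -2 + (1*4 - 1) = -2 + (4 - 1) = -2 + 3 = 1)
d(-3 - 4)**2 = 1**2 = 1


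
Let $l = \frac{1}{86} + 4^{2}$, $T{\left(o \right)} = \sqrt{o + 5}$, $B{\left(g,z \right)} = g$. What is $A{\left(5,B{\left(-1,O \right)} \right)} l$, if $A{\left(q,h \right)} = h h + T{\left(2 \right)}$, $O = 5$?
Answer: $\frac{1377}{86} + \frac{1377 \sqrt{7}}{86} \approx 58.374$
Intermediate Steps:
$T{\left(o \right)} = \sqrt{5 + o}$
$A{\left(q,h \right)} = \sqrt{7} + h^{2}$ ($A{\left(q,h \right)} = h h + \sqrt{5 + 2} = h^{2} + \sqrt{7} = \sqrt{7} + h^{2}$)
$l = \frac{1377}{86}$ ($l = \frac{1}{86} + 16 = \frac{1377}{86} \approx 16.012$)
$A{\left(5,B{\left(-1,O \right)} \right)} l = \left(\sqrt{7} + \left(-1\right)^{2}\right) \frac{1377}{86} = \left(\sqrt{7} + 1\right) \frac{1377}{86} = \left(1 + \sqrt{7}\right) \frac{1377}{86} = \frac{1377}{86} + \frac{1377 \sqrt{7}}{86}$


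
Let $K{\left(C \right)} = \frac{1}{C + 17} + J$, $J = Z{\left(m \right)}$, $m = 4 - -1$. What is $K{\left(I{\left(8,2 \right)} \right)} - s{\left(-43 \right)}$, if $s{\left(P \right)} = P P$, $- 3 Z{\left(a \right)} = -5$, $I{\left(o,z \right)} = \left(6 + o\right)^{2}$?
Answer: $- \frac{393481}{213} \approx -1847.3$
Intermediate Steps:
$m = 5$ ($m = 4 + 1 = 5$)
$Z{\left(a \right)} = \frac{5}{3}$ ($Z{\left(a \right)} = \left(- \frac{1}{3}\right) \left(-5\right) = \frac{5}{3}$)
$J = \frac{5}{3} \approx 1.6667$
$s{\left(P \right)} = P^{2}$
$K{\left(C \right)} = \frac{5}{3} + \frac{1}{17 + C}$ ($K{\left(C \right)} = \frac{1}{C + 17} + \frac{5}{3} = \frac{1}{17 + C} + \frac{5}{3} = \frac{5}{3} + \frac{1}{17 + C}$)
$K{\left(I{\left(8,2 \right)} \right)} - s{\left(-43 \right)} = \frac{88 + 5 \left(6 + 8\right)^{2}}{3 \left(17 + \left(6 + 8\right)^{2}\right)} - \left(-43\right)^{2} = \frac{88 + 5 \cdot 14^{2}}{3 \left(17 + 14^{2}\right)} - 1849 = \frac{88 + 5 \cdot 196}{3 \left(17 + 196\right)} - 1849 = \frac{88 + 980}{3 \cdot 213} - 1849 = \frac{1}{3} \cdot \frac{1}{213} \cdot 1068 - 1849 = \frac{356}{213} - 1849 = - \frac{393481}{213}$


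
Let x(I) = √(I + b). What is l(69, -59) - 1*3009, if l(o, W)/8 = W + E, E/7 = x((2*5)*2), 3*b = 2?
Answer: -3481 + 56*√186/3 ≈ -3226.4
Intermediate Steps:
b = ⅔ (b = (⅓)*2 = ⅔ ≈ 0.66667)
x(I) = √(⅔ + I) (x(I) = √(I + ⅔) = √(⅔ + I))
E = 7*√186/3 (E = 7*(√(6 + 9*((2*5)*2))/3) = 7*(√(6 + 9*(10*2))/3) = 7*(√(6 + 9*20)/3) = 7*(√(6 + 180)/3) = 7*(√186/3) = 7*√186/3 ≈ 31.822)
l(o, W) = 8*W + 56*√186/3 (l(o, W) = 8*(W + 7*√186/3) = 8*W + 56*√186/3)
l(69, -59) - 1*3009 = (8*(-59) + 56*√186/3) - 1*3009 = (-472 + 56*√186/3) - 3009 = -3481 + 56*√186/3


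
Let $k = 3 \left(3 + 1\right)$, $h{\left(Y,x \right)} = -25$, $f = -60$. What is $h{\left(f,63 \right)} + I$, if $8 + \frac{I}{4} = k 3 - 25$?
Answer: $-13$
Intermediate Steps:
$k = 12$ ($k = 3 \cdot 4 = 12$)
$I = 12$ ($I = -32 + 4 \left(12 \cdot 3 - 25\right) = -32 + 4 \left(36 - 25\right) = -32 + 4 \cdot 11 = -32 + 44 = 12$)
$h{\left(f,63 \right)} + I = -25 + 12 = -13$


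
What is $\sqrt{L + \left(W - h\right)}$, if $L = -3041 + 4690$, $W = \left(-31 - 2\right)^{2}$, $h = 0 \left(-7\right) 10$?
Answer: $37 \sqrt{2} \approx 52.326$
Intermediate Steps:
$h = 0$ ($h = 0 \cdot 10 = 0$)
$W = 1089$ ($W = \left(-33\right)^{2} = 1089$)
$L = 1649$
$\sqrt{L + \left(W - h\right)} = \sqrt{1649 + \left(1089 - 0\right)} = \sqrt{1649 + \left(1089 + 0\right)} = \sqrt{1649 + 1089} = \sqrt{2738} = 37 \sqrt{2}$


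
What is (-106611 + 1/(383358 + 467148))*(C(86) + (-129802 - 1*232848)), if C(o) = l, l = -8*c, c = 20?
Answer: 16448589109406825/425253 ≈ 3.8680e+10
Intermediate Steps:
l = -160 (l = -8*20 = -160)
C(o) = -160
(-106611 + 1/(383358 + 467148))*(C(86) + (-129802 - 1*232848)) = (-106611 + 1/(383358 + 467148))*(-160 + (-129802 - 1*232848)) = (-106611 + 1/850506)*(-160 + (-129802 - 232848)) = (-106611 + 1/850506)*(-160 - 362650) = -90673295165/850506*(-362810) = 16448589109406825/425253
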